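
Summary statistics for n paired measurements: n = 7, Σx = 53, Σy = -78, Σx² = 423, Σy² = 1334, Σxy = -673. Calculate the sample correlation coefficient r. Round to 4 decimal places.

S_xy = nΣxy − ΣxΣy = 7·(-673) − 53·(-78) = -4711 − (-4134) = -577
S_xx = nΣx² − (Σx)² = 7·423 − 53² = 2961 − 2809 = 152
S_yy = nΣy² − (Σy)² = 7·1334 − (-78)² = 9338 − 6084 = 3254
r = S_xy / √(S_xx·S_yy) = -577 / √(152·3254) = -577 / √494608 = -577 / 703.2837 = -0.8204

-0.8204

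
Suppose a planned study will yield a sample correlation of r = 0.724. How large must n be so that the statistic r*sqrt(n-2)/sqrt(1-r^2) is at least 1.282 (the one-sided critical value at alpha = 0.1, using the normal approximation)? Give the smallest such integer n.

4

r√(n−2)/√(1−r²) ≥ 1.282  ⇔  n−2 ≥ (1.282)²·(1−r²)/r²
(1−r²)/r² = (1−0.524176)/0.524176 = 0.9078
n ≥ 2 + 1.643524·0.9078 = 2 + 1.4920 = 3.4920
⌈3.4920⌉ = 4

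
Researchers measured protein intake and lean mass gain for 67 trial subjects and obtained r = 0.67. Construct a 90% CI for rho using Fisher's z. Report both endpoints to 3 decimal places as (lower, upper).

(0.541, 0.768)

z_r = atanh(0.67) = 0.810743;  SE = 1/√(n−3) = 1/√64 = 0.125000
z-limits: 0.810743 ± 1.645·0.125000 = 0.810743 ± 0.205625 = [0.605118, 1.016368]
ρ-limits: (tanh 0.605118, tanh 1.016368) = (0.541, 0.768)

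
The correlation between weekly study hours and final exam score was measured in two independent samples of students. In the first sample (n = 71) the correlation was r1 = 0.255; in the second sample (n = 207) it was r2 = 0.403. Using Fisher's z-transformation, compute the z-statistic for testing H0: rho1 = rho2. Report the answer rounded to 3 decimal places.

Fisher z-transforms: z1 = atanh(0.255) = 0.260753, z2 = atanh(0.403) = 0.427225; difference d = -0.166472
Var(d) = 1/68 + 1/204 = 0.0147059 + 0.0049020 = 0.0196079
z = d/√Var(d) = -0.166472 / √0.0196079 = -0.166472 / 0.140028 = -1.189

-1.189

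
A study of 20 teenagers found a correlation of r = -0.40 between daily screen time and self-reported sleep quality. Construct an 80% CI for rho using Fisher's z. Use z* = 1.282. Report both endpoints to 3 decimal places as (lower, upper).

Fisher z: z_r = atanh(r) = ½·ln((1+(-0.40))/(1−(-0.40))) = -0.423649
SE(z) = 1/√(n−3) = 1/√17 = 0.242536
80% ⇒ z* = 1.282; margin = 1.282·0.242536 = 0.310931
CI on z-scale: (-0.734580, -0.112718)
Back-transform: tanh(-0.734580) = -0.625859, tanh(-0.112718) = -0.112243

(-0.626, -0.112)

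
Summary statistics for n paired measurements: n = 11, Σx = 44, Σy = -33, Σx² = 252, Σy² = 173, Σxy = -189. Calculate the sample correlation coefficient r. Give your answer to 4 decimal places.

Numerator: nΣxy − (Σx)(Σy) = 11·(-189) − (44)(-33) = -627
Denominator: √[(nΣx²−(Σx)²)(nΣy²−(Σy)²)]
  nΣx²−(Σx)² = 11·252 − 1936 = 836;  nΣy²−(Σy)² = 11·173 − 1089 = 814
  √(836·814) = √680504 = 824.9267
r = -627 / 824.9267 = -0.7601

-0.7601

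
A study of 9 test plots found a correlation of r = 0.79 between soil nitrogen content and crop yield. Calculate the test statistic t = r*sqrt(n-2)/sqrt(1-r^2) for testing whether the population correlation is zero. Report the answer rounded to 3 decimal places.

t = r·√(n−2) / √(1−r²) with r = 0.79, n = 9
  = 0.79·√7 / √(1 − 0.6241)
  = 0.79·2.645751 / 0.613107
  = 2.090143 / 0.613107 = 3.409

3.409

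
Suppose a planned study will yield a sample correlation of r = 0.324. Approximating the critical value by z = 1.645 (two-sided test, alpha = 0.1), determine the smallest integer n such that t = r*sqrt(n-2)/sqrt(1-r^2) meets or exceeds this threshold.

Need r·√(n−2)/√(1−r²) ≥ 1.645
√(n−2) ≥ 1.645·√(1−0.104976) / 0.324 = 1.645·0.946057 / 0.324 = 4.8033
n−2 ≥ 23.0717  ⇒  n ≥ 25.0717
Smallest integer n = 26

26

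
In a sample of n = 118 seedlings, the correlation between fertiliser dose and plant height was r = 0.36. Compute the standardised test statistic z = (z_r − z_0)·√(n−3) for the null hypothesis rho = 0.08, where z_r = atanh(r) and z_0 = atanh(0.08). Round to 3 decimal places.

3.182

Fisher z: atanh(0.36) = 0.376886, atanh(0.08) = 0.080171
z = (z_r − z_0)·√(n−3) = (0.376886 − 0.080171)·√115 = 0.296715 · 10.723805 = 3.182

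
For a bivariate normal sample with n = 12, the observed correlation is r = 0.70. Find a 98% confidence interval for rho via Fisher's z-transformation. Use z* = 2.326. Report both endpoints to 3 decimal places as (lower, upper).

Fisher z: z_r = atanh(r) = ½·ln((1+0.70)/(1−0.70)) = 0.867301
SE(z) = 1/√(n−3) = 1/√9 = 0.333333
98% ⇒ z* = 2.326; margin = 2.326·0.333333 = 0.775333
CI on z-scale: (0.091968, 1.642634)
Back-transform: tanh(0.091968) = 0.091710, tanh(1.642634) = 0.927840

(0.092, 0.928)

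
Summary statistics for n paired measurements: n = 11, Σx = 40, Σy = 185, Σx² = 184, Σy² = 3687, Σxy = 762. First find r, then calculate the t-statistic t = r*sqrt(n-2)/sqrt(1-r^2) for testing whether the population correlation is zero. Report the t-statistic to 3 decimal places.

Numerator: nΣxy − (Σx)(Σy) = 11·762 − (40)(185) = 982
Denominator: √[(nΣx²−(Σx)²)(nΣy²−(Σy)²)]
  nΣx²−(Σx)² = 11·184 − 1600 = 424;  nΣy²−(Σy)² = 11·3687 − 34225 = 6332
  √(424·6332) = √2684768 = 1638.5262
r = 982 / 1638.5262 = 0.5993
t = r·√(n−2)/√(1−r²) = 0.5993·√9 / √(1−0.359160) = 1.797900 / 0.800525 = 2.246

2.246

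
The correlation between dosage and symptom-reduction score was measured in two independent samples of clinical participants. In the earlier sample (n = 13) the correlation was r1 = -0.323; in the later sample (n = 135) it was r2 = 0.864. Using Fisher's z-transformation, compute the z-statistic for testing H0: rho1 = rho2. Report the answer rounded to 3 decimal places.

Fisher z-transforms: z1 = atanh(-0.323) = -0.334993, z2 = atanh(0.864) = 1.308913; difference d = -1.643906
Var(d) = 1/10 + 1/132 = 0.1000000 + 0.0075758 = 0.1075758
z = d/√Var(d) = -1.643906 / √0.1075758 = -1.643906 / 0.327987 = -5.012

-5.012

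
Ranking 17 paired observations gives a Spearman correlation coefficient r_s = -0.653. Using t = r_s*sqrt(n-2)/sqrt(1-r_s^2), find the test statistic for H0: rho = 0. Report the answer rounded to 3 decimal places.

-3.339

t = r_s·√(n−2) / √(1−r_s²) with r_s = -0.653, n = 17
  = -0.653·√15 / √(1 − 0.426409)
  = -0.653·3.872983 / 0.757358
  = -2.529058 / 0.757358 = -3.339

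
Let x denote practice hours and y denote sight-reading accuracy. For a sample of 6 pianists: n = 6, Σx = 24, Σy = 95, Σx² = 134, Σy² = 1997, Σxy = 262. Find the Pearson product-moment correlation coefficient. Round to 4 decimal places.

S_xy = nΣxy − ΣxΣy = 6·262 − 24·95 = 1572 − 2280 = -708
S_xx = nΣx² − (Σx)² = 6·134 − 24² = 804 − 576 = 228
S_yy = nΣy² − (Σy)² = 6·1997 − 95² = 11982 − 9025 = 2957
r = S_xy / √(S_xx·S_yy) = -708 / √(228·2957) = -708 / √674196 = -708 / 821.0944 = -0.8623

-0.8623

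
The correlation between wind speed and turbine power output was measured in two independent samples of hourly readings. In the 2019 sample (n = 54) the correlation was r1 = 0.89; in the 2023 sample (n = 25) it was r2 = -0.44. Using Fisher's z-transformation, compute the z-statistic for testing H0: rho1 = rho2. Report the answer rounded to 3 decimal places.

7.426

z1 = atanh(0.89) = 1.421926,  z2 = atanh(-0.44) = -0.472231
SE = √(1/(n1−3) + 1/(n2−3)) = √(1/51 + 1/22) = √(0.0196078 + 0.0454545) = √0.0650623 = 0.255073
z = (z1 − z2)/SE = (1.421926 − (-0.472231)) / 0.255073 = 1.894157 / 0.255073 = 7.426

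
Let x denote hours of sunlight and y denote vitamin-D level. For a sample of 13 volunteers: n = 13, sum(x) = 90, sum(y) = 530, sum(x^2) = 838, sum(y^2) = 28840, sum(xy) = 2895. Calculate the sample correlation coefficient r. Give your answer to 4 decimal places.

S_xy = nΣxy − ΣxΣy = 13·2895 − 90·530 = 37635 − 47700 = -10065
S_xx = nΣx² − (Σx)² = 13·838 − 90² = 10894 − 8100 = 2794
S_yy = nΣy² − (Σy)² = 13·28840 − 530² = 374920 − 280900 = 94020
r = S_xy / √(S_xx·S_yy) = -10065 / √(2794·94020) = -10065 / √262691880 = -10065 / 16207.7722 = -0.6210

-0.6210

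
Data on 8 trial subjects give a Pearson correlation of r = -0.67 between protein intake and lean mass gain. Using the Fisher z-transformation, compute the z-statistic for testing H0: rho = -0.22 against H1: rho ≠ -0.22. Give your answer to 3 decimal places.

z_r = atanh(-0.67) = -0.810743,  z_0 = atanh(-0.22) = -0.223656
SE = 1/√(n−3) = 1/√5 = 0.447214
z = (z_r − z_0)/SE = (-0.810743 − (-0.223656)) / 0.447214 = -0.587087 / 0.447214 = -1.313

-1.313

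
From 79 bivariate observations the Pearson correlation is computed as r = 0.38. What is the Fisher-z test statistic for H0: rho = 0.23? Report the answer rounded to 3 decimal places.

Fisher z: atanh(0.38) = 0.400060, atanh(0.23) = 0.234189
z = (z_r − z_0)·√(n−3) = (0.400060 − 0.234189)·√76 = 0.165871 · 8.717798 = 1.446

1.446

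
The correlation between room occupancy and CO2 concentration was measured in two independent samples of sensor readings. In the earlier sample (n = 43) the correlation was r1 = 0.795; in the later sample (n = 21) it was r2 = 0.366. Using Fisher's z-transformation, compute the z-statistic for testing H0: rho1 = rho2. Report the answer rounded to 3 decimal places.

2.470

z1 = atanh(0.795) = 1.084875,  z2 = atanh(0.366) = 0.383797
SE = √(1/(n1−3) + 1/(n2−3)) = √(1/40 + 1/18) = √(0.0250000 + 0.0555556) = √0.0805556 = 0.283823
z = (z1 − z2)/SE = (1.084875 − 0.383797) / 0.283823 = 0.701078 / 0.283823 = 2.470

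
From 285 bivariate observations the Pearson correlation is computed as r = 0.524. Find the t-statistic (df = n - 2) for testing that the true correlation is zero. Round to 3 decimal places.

t = r·√(n−2) / √(1−r²) with r = 0.524, n = 285
  = 0.524·√283 / √(1 − 0.274576)
  = 0.524·16.822604 / 0.851718
  = 8.815044 / 0.851718 = 10.350

10.350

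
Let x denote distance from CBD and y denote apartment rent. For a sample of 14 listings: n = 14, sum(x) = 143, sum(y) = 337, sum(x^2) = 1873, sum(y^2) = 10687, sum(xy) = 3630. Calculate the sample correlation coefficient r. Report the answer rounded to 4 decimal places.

0.1822

Numerator: nΣxy − (Σx)(Σy) = 14·3630 − (143)(337) = 2629
Denominator: √[(nΣx²−(Σx)²)(nΣy²−(Σy)²)]
  nΣx²−(Σx)² = 14·1873 − 20449 = 5773;  nΣy²−(Σy)² = 14·10687 − 113569 = 36049
  √(5773·36049) = √208110877 = 14426.0486
r = 2629 / 14426.0486 = 0.1822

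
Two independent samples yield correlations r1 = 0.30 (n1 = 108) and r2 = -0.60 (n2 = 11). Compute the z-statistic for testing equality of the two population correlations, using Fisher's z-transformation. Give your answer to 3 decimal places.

2.734

z1 = atanh(0.30) = 0.309520,  z2 = atanh(-0.60) = -0.693147
SE = √(1/(n1−3) + 1/(n2−3)) = √(1/105 + 1/8) = √(0.0095238 + 0.1250000) = √0.1345238 = 0.366775
z = (z1 − z2)/SE = (0.309520 − (-0.693147)) / 0.366775 = 1.002667 / 0.366775 = 2.734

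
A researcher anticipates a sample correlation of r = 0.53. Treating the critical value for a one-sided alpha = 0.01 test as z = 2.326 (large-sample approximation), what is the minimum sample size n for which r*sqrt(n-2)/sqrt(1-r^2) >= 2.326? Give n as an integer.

16

Need r·√(n−2)/√(1−r²) ≥ 2.326
√(n−2) ≥ 2.326·√(1−0.2809) / 0.53 = 2.326·0.847998 / 0.53 = 3.7216
n−2 ≥ 13.8503  ⇒  n ≥ 15.8503
Smallest integer n = 16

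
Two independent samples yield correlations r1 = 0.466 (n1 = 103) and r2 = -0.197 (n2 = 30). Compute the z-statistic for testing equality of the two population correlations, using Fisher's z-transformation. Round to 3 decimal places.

z1 = atanh(0.466) = 0.504949,  z2 = atanh(-0.197) = -0.199609
SE = √(1/(n1−3) + 1/(n2−3)) = √(1/100 + 1/27) = √(0.0100000 + 0.0370370) = √0.0470370 = 0.216880
z = (z1 − z2)/SE = (0.504949 − (-0.199609)) / 0.216880 = 0.704558 / 0.216880 = 3.249

3.249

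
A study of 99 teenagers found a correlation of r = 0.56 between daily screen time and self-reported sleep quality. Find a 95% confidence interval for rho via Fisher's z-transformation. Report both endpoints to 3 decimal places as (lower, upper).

z_r = atanh(0.56) = 0.632833;  SE = 1/√(n−3) = 1/√96 = 0.102062
z-limits: 0.632833 ± 1.960·0.102062 = 0.632833 ± 0.200042 = [0.432791, 0.832875]
ρ-limits: (tanh 0.432791, tanh 0.832875) = (0.408, 0.682)

(0.408, 0.682)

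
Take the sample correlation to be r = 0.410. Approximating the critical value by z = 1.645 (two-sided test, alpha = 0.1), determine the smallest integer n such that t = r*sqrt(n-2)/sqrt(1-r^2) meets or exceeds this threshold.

r√(n−2)/√(1−r²) ≥ 1.645  ⇔  n−2 ≥ (1.645)²·(1−r²)/r²
(1−r²)/r² = (1−0.168100)/0.168100 = 4.9488
n ≥ 2 + 2.706025·4.9488 = 2 + 13.3916 = 15.3916
⌈15.3916⌉ = 16

16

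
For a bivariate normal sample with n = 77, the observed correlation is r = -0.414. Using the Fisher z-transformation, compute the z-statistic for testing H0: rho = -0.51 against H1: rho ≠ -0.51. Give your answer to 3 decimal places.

z_r = atanh(-0.414) = -0.440429,  z_0 = atanh(-0.51) = -0.562730
SE = 1/√(n−3) = 1/√74 = 0.116248
z = (z_r − z_0)/SE = (-0.440429 − (-0.562730)) / 0.116248 = 0.122301 / 0.116248 = 1.052

1.052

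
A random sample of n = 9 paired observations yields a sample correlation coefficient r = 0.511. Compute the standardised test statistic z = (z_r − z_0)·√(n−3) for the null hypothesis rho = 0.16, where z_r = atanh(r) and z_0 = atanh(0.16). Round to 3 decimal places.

z_r = atanh(0.511) = 0.564082,  z_0 = atanh(0.16) = 0.161387
SE = 1/√(n−3) = 1/√6 = 0.408248
z = (z_r − z_0)/SE = (0.564082 − 0.161387) / 0.408248 = 0.402695 / 0.408248 = 0.986

0.986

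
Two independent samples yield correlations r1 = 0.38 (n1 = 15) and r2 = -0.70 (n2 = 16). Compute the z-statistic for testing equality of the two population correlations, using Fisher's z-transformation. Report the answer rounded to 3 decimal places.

Fisher z-transforms: z1 = atanh(0.38) = 0.400060, z2 = atanh(-0.70) = -0.867301; difference d = 1.267361
Var(d) = 1/12 + 1/13 = 0.0833333 + 0.0769231 = 0.1602564
z = d/√Var(d) = 1.267361 / √0.1602564 = 1.267361 / 0.400320 = 3.166

3.166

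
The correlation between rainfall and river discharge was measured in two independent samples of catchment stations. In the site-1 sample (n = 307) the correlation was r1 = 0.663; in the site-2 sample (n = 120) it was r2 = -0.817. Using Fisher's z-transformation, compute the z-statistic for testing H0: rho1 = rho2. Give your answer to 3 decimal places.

z1 = atanh(0.663) = 0.798148,  z2 = atanh(-0.817) = -1.147728
SE = √(1/(n1−3) + 1/(n2−3)) = √(1/304 + 1/117) = √(0.0032895 + 0.0085470) = √0.0118365 = 0.108796
z = (z1 − z2)/SE = (0.798148 − (-1.147728)) / 0.108796 = 1.945876 / 0.108796 = 17.886

17.886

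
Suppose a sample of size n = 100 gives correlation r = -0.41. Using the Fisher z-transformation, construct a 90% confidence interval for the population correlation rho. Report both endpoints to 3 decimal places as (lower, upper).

Fisher z: z_r = atanh(r) = ½·ln((1+(-0.41))/(1−(-0.41))) = -0.435611
SE(z) = 1/√(n−3) = 1/√97 = 0.101535
90% ⇒ z* = 1.645; margin = 1.645·0.101535 = 0.167025
CI on z-scale: (-0.602636, -0.268586)
Back-transform: tanh(-0.602636) = -0.538923, tanh(-0.268586) = -0.262309

(-0.539, -0.262)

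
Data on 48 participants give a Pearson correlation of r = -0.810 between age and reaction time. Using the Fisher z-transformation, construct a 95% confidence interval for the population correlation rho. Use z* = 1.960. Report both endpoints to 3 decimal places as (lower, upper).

Fisher z: z_r = atanh(r) = ½·ln((1+(-0.810))/(1−(-0.810))) = -1.127029
SE(z) = 1/√(n−3) = 1/√45 = 0.149071
95% ⇒ z* = 1.960; margin = 1.960·0.149071 = 0.292179
CI on z-scale: (-1.419208, -0.834850)
Back-transform: tanh(-1.419208) = -0.889434, tanh(-0.834850) = -0.683072

(-0.889, -0.683)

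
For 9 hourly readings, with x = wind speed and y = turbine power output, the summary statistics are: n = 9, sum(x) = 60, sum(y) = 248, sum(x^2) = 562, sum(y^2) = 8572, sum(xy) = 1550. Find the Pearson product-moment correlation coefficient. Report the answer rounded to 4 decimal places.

-0.1947

Numerator: nΣxy − (Σx)(Σy) = 9·1550 − (60)(248) = -930
Denominator: √[(nΣx²−(Σx)²)(nΣy²−(Σy)²)]
  nΣx²−(Σx)² = 9·562 − 3600 = 1458;  nΣy²−(Σy)² = 9·8572 − 61504 = 15644
  √(1458·15644) = √22808952 = 4775.8719
r = -930 / 4775.8719 = -0.1947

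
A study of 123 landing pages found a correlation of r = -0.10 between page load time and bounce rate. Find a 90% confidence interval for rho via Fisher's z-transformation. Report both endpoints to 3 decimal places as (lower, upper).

z_r = atanh(-0.10) = -0.100335;  SE = 1/√(n−3) = 1/√120 = 0.091287
z-limits: -0.100335 ± 1.645·0.091287 = -0.100335 ± 0.150167 = [-0.250502, 0.049832]
ρ-limits: (tanh -0.250502, tanh 0.049832) = (-0.245, 0.050)

(-0.245, 0.050)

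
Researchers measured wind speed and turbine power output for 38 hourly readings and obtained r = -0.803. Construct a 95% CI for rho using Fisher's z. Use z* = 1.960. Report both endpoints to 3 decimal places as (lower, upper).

(-0.893, -0.650)

z_r = atanh(-0.803) = -1.107002;  SE = 1/√(n−3) = 1/√35 = 0.169031
z-limits: -1.107002 ± 1.960·0.169031 = -1.107002 ± 0.331301 = [-1.438303, -0.775701]
ρ-limits: (tanh -1.438303, tanh -0.775701) = (-0.893, -0.650)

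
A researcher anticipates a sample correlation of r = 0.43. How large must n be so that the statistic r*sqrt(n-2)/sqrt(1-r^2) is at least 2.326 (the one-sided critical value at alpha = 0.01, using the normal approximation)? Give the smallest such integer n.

26

Need r·√(n−2)/√(1−r²) ≥ 2.326
√(n−2) ≥ 2.326·√(1−0.1849) / 0.43 = 2.326·0.902829 / 0.43 = 4.8837
n−2 ≥ 23.8505  ⇒  n ≥ 25.8505
Smallest integer n = 26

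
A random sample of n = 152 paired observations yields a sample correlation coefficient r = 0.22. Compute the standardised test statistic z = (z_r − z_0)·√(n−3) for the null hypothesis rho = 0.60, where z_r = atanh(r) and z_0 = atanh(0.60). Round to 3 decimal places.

z_r = atanh(0.22) = 0.223656,  z_0 = atanh(0.60) = 0.693147
SE = 1/√(n−3) = 1/√149 = 0.081923
z = (z_r − z_0)/SE = (0.223656 − 0.693147) / 0.081923 = -0.469491 / 0.081923 = -5.731

-5.731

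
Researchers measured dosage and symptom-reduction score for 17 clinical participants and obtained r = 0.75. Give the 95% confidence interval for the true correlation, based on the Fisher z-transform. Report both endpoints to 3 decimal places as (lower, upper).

(0.421, 0.905)

z_r = atanh(0.75) = 0.972955;  SE = 1/√(n−3) = 1/√14 = 0.267261
z-limits: 0.972955 ± 1.960·0.267261 = 0.972955 ± 0.523832 = [0.449123, 1.496787]
ρ-limits: (tanh 0.449123, tanh 1.496787) = (0.421, 0.905)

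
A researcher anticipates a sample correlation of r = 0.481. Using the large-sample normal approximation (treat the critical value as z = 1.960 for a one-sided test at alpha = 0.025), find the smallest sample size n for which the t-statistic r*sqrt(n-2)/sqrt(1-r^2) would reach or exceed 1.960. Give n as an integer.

r√(n−2)/√(1−r²) ≥ 1.960  ⇔  n−2 ≥ (1.960)²·(1−r²)/r²
(1−r²)/r² = (1−0.231361)/0.231361 = 3.3222
n ≥ 2 + 3.8416·3.3222 = 2 + 12.7626 = 14.7626
⌈14.7626⌉ = 15

15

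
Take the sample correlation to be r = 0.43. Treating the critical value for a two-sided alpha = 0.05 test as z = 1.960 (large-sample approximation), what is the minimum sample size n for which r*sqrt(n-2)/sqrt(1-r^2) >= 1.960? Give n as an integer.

Need r·√(n−2)/√(1−r²) ≥ 1.960
√(n−2) ≥ 1.960·√(1−0.1849) / 0.43 = 1.960·0.902829 / 0.43 = 4.1152
n−2 ≥ 16.9349  ⇒  n ≥ 18.9349
Smallest integer n = 19

19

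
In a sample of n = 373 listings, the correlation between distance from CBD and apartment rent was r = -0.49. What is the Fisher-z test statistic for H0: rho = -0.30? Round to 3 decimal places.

z_r = atanh(-0.49) = -0.536060,  z_0 = atanh(-0.30) = -0.309520
SE = 1/√(n−3) = 1/√370 = 0.051988
z = (z_r − z_0)/SE = (-0.536060 − (-0.309520)) / 0.051988 = -0.226540 / 0.051988 = -4.358

-4.358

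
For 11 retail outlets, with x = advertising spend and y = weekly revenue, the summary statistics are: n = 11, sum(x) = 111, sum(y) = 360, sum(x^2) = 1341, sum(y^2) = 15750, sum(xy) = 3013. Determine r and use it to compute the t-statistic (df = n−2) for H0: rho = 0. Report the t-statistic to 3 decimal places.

S_xy = nΣxy − ΣxΣy = 11·3013 − 111·360 = 33143 − 39960 = -6817
S_xx = nΣx² − (Σx)² = 11·1341 − 111² = 14751 − 12321 = 2430
S_yy = nΣy² − (Σy)² = 11·15750 − 360² = 173250 − 129600 = 43650
r = S_xy / √(S_xx·S_yy) = -6817 / √(2430·43650) = -6817 / √106069500 = -6817 / 10299.0048 = -0.6619
t = r·√(n−2)/√(1−r²) = -0.6619·√9 / √(1−0.438112) = -1.985700 / 0.749592 = -2.649

-2.649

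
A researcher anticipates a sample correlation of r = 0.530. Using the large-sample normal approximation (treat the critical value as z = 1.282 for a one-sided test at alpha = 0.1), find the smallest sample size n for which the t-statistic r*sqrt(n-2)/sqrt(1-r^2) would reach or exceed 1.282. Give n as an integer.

Need r·√(n−2)/√(1−r²) ≥ 1.282
√(n−2) ≥ 1.282·√(1−0.280900) / 0.530 = 1.282·0.847998 / 0.530 = 2.0512
n−2 ≥ 4.2074  ⇒  n ≥ 6.2074
Smallest integer n = 7

7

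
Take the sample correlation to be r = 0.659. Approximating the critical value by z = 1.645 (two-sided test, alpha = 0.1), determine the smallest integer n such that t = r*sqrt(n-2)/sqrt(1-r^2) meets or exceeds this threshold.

6

r√(n−2)/√(1−r²) ≥ 1.645  ⇔  n−2 ≥ (1.645)²·(1−r²)/r²
(1−r²)/r² = (1−0.434281)/0.434281 = 1.3027
n ≥ 2 + 2.706025·1.3027 = 2 + 3.5251 = 5.5251
⌈5.5251⌉ = 6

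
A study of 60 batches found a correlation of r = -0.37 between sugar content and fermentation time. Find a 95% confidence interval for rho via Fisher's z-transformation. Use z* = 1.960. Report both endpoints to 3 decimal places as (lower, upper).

(-0.570, -0.128)

z_r = atanh(-0.37) = -0.388423;  SE = 1/√(n−3) = 1/√57 = 0.132453
z-limits: -0.388423 ± 1.960·0.132453 = -0.388423 ± 0.259608 = [-0.648031, -0.128815]
ρ-limits: (tanh -0.648031, tanh -0.128815) = (-0.570, -0.128)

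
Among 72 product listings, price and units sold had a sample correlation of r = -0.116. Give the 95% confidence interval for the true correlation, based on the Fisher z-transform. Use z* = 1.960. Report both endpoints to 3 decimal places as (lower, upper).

z_r = atanh(-0.116) = -0.116525;  SE = 1/√(n−3) = 1/√69 = 0.120386
z-limits: -0.116525 ± 1.960·0.120386 = -0.116525 ± 0.235957 = [-0.352482, 0.119432]
ρ-limits: (tanh -0.352482, tanh 0.119432) = (-0.339, 0.119)

(-0.339, 0.119)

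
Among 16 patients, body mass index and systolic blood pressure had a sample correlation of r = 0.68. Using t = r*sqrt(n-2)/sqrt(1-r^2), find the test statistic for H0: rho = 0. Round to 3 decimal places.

3.470

1 − r² = 1 − 0.4624 = 0.5376;  √(1−r²) = 0.733212
√(n−2) = √14 = 3.741657
t = r·√(n−2)/√(1−r²) = 0.68 · 3.741657 / 0.733212 = 3.470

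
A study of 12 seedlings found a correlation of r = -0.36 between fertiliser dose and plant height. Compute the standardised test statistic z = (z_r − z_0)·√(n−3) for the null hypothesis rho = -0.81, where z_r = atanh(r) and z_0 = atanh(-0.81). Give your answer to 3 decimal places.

Fisher z: atanh(-0.36) = -0.376886, atanh(-0.81) = -1.127029
z = (z_r − z_0)·√(n−3) = (-0.376886 − (-1.127029))·√9 = 0.750143 · 3.000000 = 2.250

2.250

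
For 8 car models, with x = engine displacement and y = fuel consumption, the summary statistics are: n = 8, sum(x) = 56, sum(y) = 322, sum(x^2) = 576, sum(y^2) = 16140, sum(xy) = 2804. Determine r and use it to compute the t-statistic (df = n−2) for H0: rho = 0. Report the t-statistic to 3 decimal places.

2.535

Numerator: nΣxy − (Σx)(Σy) = 8·2804 − (56)(322) = 4400
Denominator: √[(nΣx²−(Σx)²)(nΣy²−(Σy)²)]
  nΣx²−(Σx)² = 8·576 − 3136 = 1472;  nΣy²−(Σy)² = 8·16140 − 103684 = 25436
  √(1472·25436) = √37441792 = 6118.9698
r = 4400 / 6118.9698 = 0.7191
t = r·√(n−2)/√(1−r²) = 0.7191·√6 / √(1−0.517105) = 1.761428 / 0.694906 = 2.535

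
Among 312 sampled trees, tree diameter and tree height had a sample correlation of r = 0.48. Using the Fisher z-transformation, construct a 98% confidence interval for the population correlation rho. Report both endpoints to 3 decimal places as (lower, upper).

Fisher z: z_r = atanh(r) = ½·ln((1+0.48)/(1−0.48)) = 0.522984
SE(z) = 1/√(n−3) = 1/√309 = 0.056888
98% ⇒ z* = 2.326; margin = 2.326·0.056888 = 0.132321
CI on z-scale: (0.390663, 0.655305)
Back-transform: tanh(0.390663) = 0.371932, tanh(0.655305) = 0.575230

(0.372, 0.575)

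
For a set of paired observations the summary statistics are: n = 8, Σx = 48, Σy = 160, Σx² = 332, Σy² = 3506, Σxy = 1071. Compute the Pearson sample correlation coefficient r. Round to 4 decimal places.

S_xy = nΣxy − ΣxΣy = 8·1071 − 48·160 = 8568 − 7680 = 888
S_xx = nΣx² − (Σx)² = 8·332 − 48² = 2656 − 2304 = 352
S_yy = nΣy² − (Σy)² = 8·3506 − 160² = 28048 − 25600 = 2448
r = S_xy / √(S_xx·S_yy) = 888 / √(352·2448) = 888 / √861696 = 888 / 928.2758 = 0.9566

0.9566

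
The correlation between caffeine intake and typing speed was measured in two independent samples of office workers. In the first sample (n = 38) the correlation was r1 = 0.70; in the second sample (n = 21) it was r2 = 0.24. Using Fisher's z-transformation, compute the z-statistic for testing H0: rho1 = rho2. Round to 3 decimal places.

2.146

Fisher z-transforms: z1 = atanh(0.70) = 0.867301, z2 = atanh(0.24) = 0.244774; difference d = 0.622527
Var(d) = 1/35 + 1/18 = 0.0285714 + 0.0555556 = 0.0841270
z = d/√Var(d) = 0.622527 / √0.0841270 = 0.622527 / 0.290047 = 2.146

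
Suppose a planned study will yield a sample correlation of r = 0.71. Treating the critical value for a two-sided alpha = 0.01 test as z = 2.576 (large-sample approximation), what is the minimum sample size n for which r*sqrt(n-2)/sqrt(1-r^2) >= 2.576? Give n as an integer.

9

Need r·√(n−2)/√(1−r²) ≥ 2.576
√(n−2) ≥ 2.576·√(1−0.5041) / 0.71 = 2.576·0.704202 / 0.71 = 2.5550
n−2 ≥ 6.5280  ⇒  n ≥ 8.5280
Smallest integer n = 9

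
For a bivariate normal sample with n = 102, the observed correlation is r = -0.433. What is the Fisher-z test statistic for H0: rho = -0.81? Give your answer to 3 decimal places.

Fisher z: atanh(-0.433) = -0.463583, atanh(-0.81) = -1.127029
z = (z_r − z_0)·√(n−3) = (-0.463583 − (-1.127029))·√99 = 0.663446 · 9.949874 = 6.601

6.601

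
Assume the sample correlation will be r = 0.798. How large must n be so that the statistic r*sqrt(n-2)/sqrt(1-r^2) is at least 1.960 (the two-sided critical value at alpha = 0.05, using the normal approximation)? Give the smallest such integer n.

5

Need r·√(n−2)/√(1−r²) ≥ 1.960
√(n−2) ≥ 1.960·√(1−0.636804) / 0.798 = 1.960·0.602657 / 0.798 = 1.4802
n−2 ≥ 2.1910  ⇒  n ≥ 4.1910
Smallest integer n = 5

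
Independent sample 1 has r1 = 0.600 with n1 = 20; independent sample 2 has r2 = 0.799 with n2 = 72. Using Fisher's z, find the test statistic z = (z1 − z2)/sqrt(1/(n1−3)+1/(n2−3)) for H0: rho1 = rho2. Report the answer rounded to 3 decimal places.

z1 = atanh(0.600) = 0.693147,  z2 = atanh(0.799) = 1.095841
SE = √(1/(n1−3) + 1/(n2−3)) = √(1/17 + 1/69) = √(0.0588235 + 0.0144928) = √0.0733163 = 0.270770
z = (z1 − z2)/SE = (0.693147 − 1.095841) / 0.270770 = -0.402694 / 0.270770 = -1.487

-1.487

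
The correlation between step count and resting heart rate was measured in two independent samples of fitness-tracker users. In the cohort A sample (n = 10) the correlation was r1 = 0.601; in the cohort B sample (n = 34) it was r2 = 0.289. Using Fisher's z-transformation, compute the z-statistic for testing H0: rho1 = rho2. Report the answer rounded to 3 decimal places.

0.949

z1 = atanh(0.601) = 0.694711,  z2 = atanh(0.289) = 0.297475
SE = √(1/(n1−3) + 1/(n2−3)) = √(1/7 + 1/31) = √(0.1428571 + 0.0322581) = √0.1751152 = 0.418468
z = (z1 − z2)/SE = (0.694711 − 0.297475) / 0.418468 = 0.397236 / 0.418468 = 0.949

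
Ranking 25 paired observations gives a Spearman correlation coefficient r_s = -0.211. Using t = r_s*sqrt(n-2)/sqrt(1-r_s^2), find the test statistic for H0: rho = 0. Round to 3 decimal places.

-1.035

t = r_s·√(n−2) / √(1−r_s²) with r_s = -0.211, n = 25
  = -0.211·√23 / √(1 − 0.044521)
  = -0.211·4.795832 / 0.977486
  = -1.011921 / 0.977486 = -1.035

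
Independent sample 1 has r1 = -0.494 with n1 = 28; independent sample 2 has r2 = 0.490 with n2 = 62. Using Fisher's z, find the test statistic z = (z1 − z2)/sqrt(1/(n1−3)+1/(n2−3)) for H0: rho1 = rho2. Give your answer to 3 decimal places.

z1 = atanh(-0.494) = -0.541338,  z2 = atanh(0.490) = 0.536060
SE = √(1/(n1−3) + 1/(n2−3)) = √(1/25 + 1/59) = √(0.0400000 + 0.0169492) = √0.0569492 = 0.238640
z = (z1 − z2)/SE = (-0.541338 − 0.536060) / 0.238640 = -1.077398 / 0.238640 = -4.515

-4.515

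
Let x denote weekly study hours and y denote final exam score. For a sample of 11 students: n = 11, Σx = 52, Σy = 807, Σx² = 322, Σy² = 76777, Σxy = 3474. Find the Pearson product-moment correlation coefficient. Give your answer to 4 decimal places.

Numerator: nΣxy − (Σx)(Σy) = 11·3474 − (52)(807) = -3750
Denominator: √[(nΣx²−(Σx)²)(nΣy²−(Σy)²)]
  nΣx²−(Σx)² = 11·322 − 2704 = 838;  nΣy²−(Σy)² = 11·76777 − 651249 = 193298
  √(838·193298) = √161983724 = 12727.2827
r = -3750 / 12727.2827 = -0.2946

-0.2946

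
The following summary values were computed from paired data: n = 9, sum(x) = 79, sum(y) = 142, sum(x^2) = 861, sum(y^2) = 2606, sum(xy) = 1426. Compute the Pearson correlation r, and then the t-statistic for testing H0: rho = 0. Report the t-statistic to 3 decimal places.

2.789

S_xy = nΣxy − ΣxΣy = 9·1426 − 79·142 = 12834 − 11218 = 1616
S_xx = nΣx² − (Σx)² = 9·861 − 79² = 7749 − 6241 = 1508
S_yy = nΣy² − (Σy)² = 9·2606 − 142² = 23454 − 20164 = 3290
r = S_xy / √(S_xx·S_yy) = 1616 / √(1508·3290) = 1616 / √4961320 = 1616 / 2227.4021 = 0.7255
t = r·√(n−2)/√(1−r²) = 0.7255·√7 / √(1−0.526350) = 1.919493 / 0.688222 = 2.789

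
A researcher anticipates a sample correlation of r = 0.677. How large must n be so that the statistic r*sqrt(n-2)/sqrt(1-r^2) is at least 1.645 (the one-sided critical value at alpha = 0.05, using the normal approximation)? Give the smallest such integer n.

Need r·√(n−2)/√(1−r²) ≥ 1.645
√(n−2) ≥ 1.645·√(1−0.458329) / 0.677 = 1.645·0.735983 / 0.677 = 1.7883
n−2 ≥ 3.1980  ⇒  n ≥ 5.1980
Smallest integer n = 6

6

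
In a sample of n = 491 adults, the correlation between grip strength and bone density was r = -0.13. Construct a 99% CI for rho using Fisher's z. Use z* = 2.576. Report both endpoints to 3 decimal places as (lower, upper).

(-0.242, -0.014)

z_r = atanh(-0.13) = -0.130740;  SE = 1/√(n−3) = 1/√488 = 0.045268
z-limits: -0.130740 ± 2.576·0.045268 = -0.130740 ± 0.116610 = [-0.247350, -0.014130]
ρ-limits: (tanh -0.247350, tanh -0.014130) = (-0.242, -0.014)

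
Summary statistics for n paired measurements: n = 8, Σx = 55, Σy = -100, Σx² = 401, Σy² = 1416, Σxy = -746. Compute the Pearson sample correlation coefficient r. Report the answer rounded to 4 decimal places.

S_xy = nΣxy − ΣxΣy = 8·(-746) − 55·(-100) = -5968 − (-5500) = -468
S_xx = nΣx² − (Σx)² = 8·401 − 55² = 3208 − 3025 = 183
S_yy = nΣy² − (Σy)² = 8·1416 − (-100)² = 11328 − 10000 = 1328
r = S_xy / √(S_xx·S_yy) = -468 / √(183·1328) = -468 / √243024 = -468 / 492.9746 = -0.9493

-0.9493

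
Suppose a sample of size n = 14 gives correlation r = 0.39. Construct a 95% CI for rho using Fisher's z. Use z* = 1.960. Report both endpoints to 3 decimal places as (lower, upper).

z_r = atanh(0.39) = 0.411800;  SE = 1/√(n−3) = 1/√11 = 0.301511
z-limits: 0.411800 ± 1.960·0.301511 = 0.411800 ± 0.590962 = [-0.179162, 1.002762]
ρ-limits: (tanh -0.179162, tanh 1.002762) = (-0.177, 0.763)

(-0.177, 0.763)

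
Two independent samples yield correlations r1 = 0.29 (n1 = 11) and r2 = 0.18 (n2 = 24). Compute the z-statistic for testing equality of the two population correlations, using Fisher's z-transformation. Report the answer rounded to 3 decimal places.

0.281

Fisher z-transforms: z1 = atanh(0.29) = 0.298566, z2 = atanh(0.18) = 0.181983; difference d = 0.116583
Var(d) = 1/8 + 1/21 = 0.1250000 + 0.0476190 = 0.1726190
z = d/√Var(d) = 0.116583 / √0.1726190 = 0.116583 / 0.415474 = 0.281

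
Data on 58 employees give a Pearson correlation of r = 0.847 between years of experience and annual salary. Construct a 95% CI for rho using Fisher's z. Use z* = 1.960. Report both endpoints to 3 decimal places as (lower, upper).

(0.754, 0.907)

z_r = atanh(0.847) = 1.245440;  SE = 1/√(n−3) = 1/√55 = 0.134840
z-limits: 1.245440 ± 1.960·0.134840 = 1.245440 ± 0.264286 = [0.981154, 1.509726]
ρ-limits: (tanh 0.981154, tanh 1.509726) = (0.754, 0.907)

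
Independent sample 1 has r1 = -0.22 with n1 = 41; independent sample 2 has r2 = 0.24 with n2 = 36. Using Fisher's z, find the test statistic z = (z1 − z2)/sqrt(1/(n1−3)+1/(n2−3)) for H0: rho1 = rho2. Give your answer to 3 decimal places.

-1.969

Fisher z-transforms: z1 = atanh(-0.22) = -0.223656, z2 = atanh(0.24) = 0.244774; difference d = -0.468430
Var(d) = 1/38 + 1/33 = 0.0263158 + 0.0303030 = 0.0566188
z = d/√Var(d) = -0.468430 / √0.0566188 = -0.468430 / 0.237947 = -1.969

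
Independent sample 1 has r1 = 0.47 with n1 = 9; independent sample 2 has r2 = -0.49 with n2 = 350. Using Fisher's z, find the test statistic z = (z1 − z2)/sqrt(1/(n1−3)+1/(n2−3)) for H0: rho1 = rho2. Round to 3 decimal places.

z1 = atanh(0.47) = 0.510070,  z2 = atanh(-0.49) = -0.536060
SE = √(1/(n1−3) + 1/(n2−3)) = √(1/6 + 1/347) = √(0.1666667 + 0.0028818) = √0.1695485 = 0.411763
z = (z1 − z2)/SE = (0.510070 − (-0.536060)) / 0.411763 = 1.046130 / 0.411763 = 2.541

2.541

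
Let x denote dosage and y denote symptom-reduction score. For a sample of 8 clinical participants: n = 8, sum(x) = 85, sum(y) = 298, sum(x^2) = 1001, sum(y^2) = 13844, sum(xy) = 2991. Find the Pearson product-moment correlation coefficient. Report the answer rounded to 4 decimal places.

Numerator: nΣxy − (Σx)(Σy) = 8·2991 − (85)(298) = -1402
Denominator: √[(nΣx²−(Σx)²)(nΣy²−(Σy)²)]
  nΣx²−(Σx)² = 8·1001 − 7225 = 783;  nΣy²−(Σy)² = 8·13844 − 88804 = 21948
  √(783·21948) = √17185284 = 4145.5137
r = -1402 / 4145.5137 = -0.3382

-0.3382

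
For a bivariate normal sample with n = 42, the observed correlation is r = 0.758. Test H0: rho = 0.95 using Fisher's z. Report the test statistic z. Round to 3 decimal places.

-5.248

z_r = atanh(0.758) = 0.991497,  z_0 = atanh(0.95) = 1.831781
SE = 1/√(n−3) = 1/√39 = 0.160128
z = (z_r − z_0)/SE = (0.991497 − 1.831781) / 0.160128 = -0.840284 / 0.160128 = -5.248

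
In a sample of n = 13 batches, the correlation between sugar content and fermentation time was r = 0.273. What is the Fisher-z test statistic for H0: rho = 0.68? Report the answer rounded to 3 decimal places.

Fisher z: atanh(0.273) = 0.280103, atanh(0.68) = 0.829114
z = (z_r − z_0)·√(n−3) = (0.280103 − 0.829114)·√10 = -0.549011 · 3.162278 = -1.736

-1.736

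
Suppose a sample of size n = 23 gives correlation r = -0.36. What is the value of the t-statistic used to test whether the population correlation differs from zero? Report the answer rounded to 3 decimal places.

-1.768

t = r·√(n−2) / √(1−r²) with r = -0.36, n = 23
  = -0.36·√21 / √(1 − 0.1296)
  = -0.36·4.582576 / 0.932952
  = -1.649727 / 0.932952 = -1.768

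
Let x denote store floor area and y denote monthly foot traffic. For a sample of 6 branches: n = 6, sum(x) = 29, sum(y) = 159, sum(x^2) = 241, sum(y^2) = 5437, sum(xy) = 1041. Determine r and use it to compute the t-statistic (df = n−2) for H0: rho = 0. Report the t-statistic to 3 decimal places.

Numerator: nΣxy − (Σx)(Σy) = 6·1041 − (29)(159) = 1635
Denominator: √[(nΣx²−(Σx)²)(nΣy²−(Σy)²)]
  nΣx²−(Σx)² = 6·241 − 841 = 605;  nΣy²−(Σy)² = 6·5437 − 25281 = 7341
  √(605·7341) = √4441305 = 2107.4404
r = 1635 / 2107.4404 = 0.7758
t = r·√(n−2)/√(1−r²) = 0.7758·√4 / √(1−0.601866) = 1.551600 / 0.630979 = 2.459

2.459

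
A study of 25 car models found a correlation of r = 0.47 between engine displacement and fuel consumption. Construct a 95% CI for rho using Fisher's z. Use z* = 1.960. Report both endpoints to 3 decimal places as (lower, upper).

(0.092, 0.730)

z_r = atanh(0.47) = 0.510070;  SE = 1/√(n−3) = 1/√22 = 0.213201
z-limits: 0.510070 ± 1.960·0.213201 = 0.510070 ± 0.417874 = [0.092196, 0.927944]
ρ-limits: (tanh 0.092196, tanh 0.927944) = (0.092, 0.730)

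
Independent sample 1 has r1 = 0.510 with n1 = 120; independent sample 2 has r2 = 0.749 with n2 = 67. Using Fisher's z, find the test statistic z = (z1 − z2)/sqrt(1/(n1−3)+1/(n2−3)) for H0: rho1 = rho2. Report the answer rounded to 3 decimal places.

z1 = atanh(0.510) = 0.562730,  z2 = atanh(0.749) = 0.970673
SE = √(1/(n1−3) + 1/(n2−3)) = √(1/117 + 1/64) = √(0.0085470 + 0.0156250) = √0.0241720 = 0.155473
z = (z1 − z2)/SE = (0.562730 − 0.970673) / 0.155473 = -0.407943 / 0.155473 = -2.624

-2.624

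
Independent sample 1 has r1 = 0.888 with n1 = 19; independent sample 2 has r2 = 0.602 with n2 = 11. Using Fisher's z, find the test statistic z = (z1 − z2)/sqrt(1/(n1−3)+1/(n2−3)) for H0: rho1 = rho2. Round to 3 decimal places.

Fisher z-transforms: z1 = atanh(0.888) = 1.412387, z2 = atanh(0.602) = 0.696278; difference d = 0.716109
Var(d) = 1/16 + 1/8 = 0.0625000 + 0.1250000 = 0.1875000
z = d/√Var(d) = 0.716109 / √0.1875000 = 0.716109 / 0.433013 = 1.654

1.654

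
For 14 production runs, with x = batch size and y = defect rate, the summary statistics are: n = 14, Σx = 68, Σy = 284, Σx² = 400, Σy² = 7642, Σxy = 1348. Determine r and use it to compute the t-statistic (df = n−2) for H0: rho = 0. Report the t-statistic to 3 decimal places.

S_xy = nΣxy − ΣxΣy = 14·1348 − 68·284 = 18872 − 19312 = -440
S_xx = nΣx² − (Σx)² = 14·400 − 68² = 5600 − 4624 = 976
S_yy = nΣy² − (Σy)² = 14·7642 − 284² = 106988 − 80656 = 26332
r = S_xy / √(S_xx·S_yy) = -440 / √(976·26332) = -440 / √25700032 = -440 / 5069.5199 = -0.0868
t = r·√(n−2)/√(1−r²) = -0.0868·√12 / √(1−0.007534) = -0.300684 / 0.996226 = -0.302

-0.302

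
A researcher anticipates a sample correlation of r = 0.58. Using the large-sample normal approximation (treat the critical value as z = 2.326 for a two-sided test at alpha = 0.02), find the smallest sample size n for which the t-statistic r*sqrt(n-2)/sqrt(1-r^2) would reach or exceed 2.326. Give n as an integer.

13

Need r·√(n−2)/√(1−r²) ≥ 2.326
√(n−2) ≥ 2.326·√(1−0.3364) / 0.58 = 2.326·0.814616 / 0.58 = 3.2669
n−2 ≥ 10.6726  ⇒  n ≥ 12.6726
Smallest integer n = 13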